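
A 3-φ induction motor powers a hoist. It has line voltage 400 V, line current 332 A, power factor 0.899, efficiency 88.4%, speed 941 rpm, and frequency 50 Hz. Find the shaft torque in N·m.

1860 N·m

P_in = √3·V·I·cosφ = 1.732 × 400 × 332 × 0.899 = 206779 W
P_out = η·P_in = 0.884 × 206779 = 182793 W
n = 941 rpm
ω = 2π×941/60 = 98.54 rad/s
τ = P_out/ω = 182793/98.54 = 1860 N·m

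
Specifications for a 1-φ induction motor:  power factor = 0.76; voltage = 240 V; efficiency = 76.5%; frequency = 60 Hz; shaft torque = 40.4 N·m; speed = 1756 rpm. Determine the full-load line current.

53.2 A

ω = 2π×1756/60 = 183.9 rad/s; P_out = τω = 40.4 × 183.9 = 7430 W
P_in = P_out / η = 7430 / 0.765 = 9712 W
I = P_in / (V·cosφ) = 9712 / (240 × 0.76) = 53.2 A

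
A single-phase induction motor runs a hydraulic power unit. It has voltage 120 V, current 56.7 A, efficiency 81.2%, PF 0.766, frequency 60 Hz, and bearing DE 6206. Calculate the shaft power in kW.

4.23 kW

P_in = V·I·cosφ = 120 × 56.7 × 0.766 = 5212 W
P_out = η·P_in = 0.812 × 5212 = 4232 W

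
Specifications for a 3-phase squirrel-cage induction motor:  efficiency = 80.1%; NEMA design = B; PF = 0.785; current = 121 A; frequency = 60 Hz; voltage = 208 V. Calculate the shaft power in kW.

27.4 kW

P_in = √3·V·I·cosφ = 1.732 × 208 × 121 × 0.785 = 34219 W
P_out = η·P_in = 0.801 × 34219 = 27409 W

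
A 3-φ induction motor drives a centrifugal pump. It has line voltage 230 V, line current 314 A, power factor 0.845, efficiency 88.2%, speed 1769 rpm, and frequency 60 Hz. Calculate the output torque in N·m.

503 N·m

P_in = √3·V·I·cosφ = 1.732 × 230 × 314 × 0.845 = 105697 W
P_out = η·P_in = 0.882 × 105697 = 93225 W
n = 1769 rpm
ω = 2π×1769/60 = 185.2 rad/s
τ = P_out/ω = 93225/185.2 = 503 N·m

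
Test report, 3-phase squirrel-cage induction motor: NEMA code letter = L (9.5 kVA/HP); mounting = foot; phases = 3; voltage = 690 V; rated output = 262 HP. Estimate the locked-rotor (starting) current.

S_LR = 9.5 × 262 = 2489 kVA
I_LR = S_LR/(√3·V_L) = 2489000/(1.732×690) = 2080 A

2080 A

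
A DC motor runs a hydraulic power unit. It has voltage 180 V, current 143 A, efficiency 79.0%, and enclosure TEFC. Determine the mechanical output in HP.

27.3 HP

P_in = V·I = 180 × 143 = 25740 W
P_out = η·P_in = 0.79 × 25740 = 20335 W
= 20335/746 = 27.3 HP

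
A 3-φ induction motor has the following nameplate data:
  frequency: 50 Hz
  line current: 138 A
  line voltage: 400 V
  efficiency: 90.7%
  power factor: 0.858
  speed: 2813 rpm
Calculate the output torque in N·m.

P_in = √3·V·I·cosφ = 1.732 × 400 × 138 × 0.858 = 82030 W
P_out = η·P_in = 0.907 × 82030 = 74401 W
n = 2813 rpm
ω = 2π×2813/60 = 294.6 rad/s
τ = P_out/ω = 74401/294.6 = 253 N·m

253 N·m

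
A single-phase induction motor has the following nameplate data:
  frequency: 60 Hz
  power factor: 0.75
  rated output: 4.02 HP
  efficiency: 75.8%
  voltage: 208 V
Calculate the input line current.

P_out = 4.02 × 746 = 2999 W
P_in = P_out / η = 2999 / 0.758 = 3956 W
I = P_in / (V·cosφ) = 3956 / (208 × 0.75) = 25.4 A

25.4 A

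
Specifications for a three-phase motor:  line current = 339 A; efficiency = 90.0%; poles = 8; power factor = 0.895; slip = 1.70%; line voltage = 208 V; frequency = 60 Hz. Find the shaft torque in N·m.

P_in = √3·V·I·cosφ = 1.732 × 208 × 339 × 0.895 = 109303 W
P_out = η·P_in = 0.9 × 109303 = 98373 W
n_s = 120×60/8 = 900 rpm; n = 900×(1−0.017) = 885 rpm
ω = 2π×885/60 = 92.68 rad/s
τ = P_out/ω = 98373/92.68 = 1060 N·m

1060 N·m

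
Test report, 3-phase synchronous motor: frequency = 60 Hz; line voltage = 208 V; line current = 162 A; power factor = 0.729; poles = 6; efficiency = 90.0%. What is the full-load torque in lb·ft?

225 lb·ft

P_in = √3·V·I·cosφ = 1.732 × 208 × 162 × 0.729 = 42546 W
P_out = η·P_in = 0.9 × 42546 = 38291 W
n = n_s = 120×60/6 = 1200 rpm (synchronous)
ω = 2π×1200/60 = 125.7 rad/s
τ = P_out/ω = 38291/125.7 = 304.6 N·m
In lb·ft: 304.6/1.356 = 225 lb·ft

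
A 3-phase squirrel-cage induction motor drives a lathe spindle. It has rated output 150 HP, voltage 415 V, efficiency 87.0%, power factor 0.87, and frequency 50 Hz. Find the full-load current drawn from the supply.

206 A

P_out = 150 × 746 = 111900 W
P_in = P_out / η = 111900 / 0.870 = 128621 W
I_L = P_in / (√3·V_L·cosφ) = 128621 / (1.732 × 415 × 0.87) = 206 A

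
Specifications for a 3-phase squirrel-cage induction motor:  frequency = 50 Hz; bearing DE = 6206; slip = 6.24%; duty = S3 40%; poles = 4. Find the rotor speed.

1406 rpm

n_s = 120f/p = 120×50/4 = 1500 rpm
n = n_s(1 − s) = 1500 × (1 − 0.0624) = 1406 rpm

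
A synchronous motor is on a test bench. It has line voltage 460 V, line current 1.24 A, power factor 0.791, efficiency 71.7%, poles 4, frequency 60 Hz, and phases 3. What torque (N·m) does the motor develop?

P_in = √3·V·I·cosφ = 1.732 × 460 × 1.24 × 0.791 = 781 W
P_out = η·P_in = 0.717 × 781 = 560 W
n = n_s = 120×60/4 = 1800 rpm (synchronous)
ω = 2π×1800/60 = 188.5 rad/s
τ = P_out/ω = 560/188.5 = 2.97 N·m

2.97 N·m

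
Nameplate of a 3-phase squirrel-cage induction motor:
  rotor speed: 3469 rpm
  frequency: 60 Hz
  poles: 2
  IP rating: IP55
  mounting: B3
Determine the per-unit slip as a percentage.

3.6 %

n_s = 120f/p = 120×60/2 = 3600 rpm
s = (n_s − n)/n_s = (3600 − 3469)/3600 = 0.0364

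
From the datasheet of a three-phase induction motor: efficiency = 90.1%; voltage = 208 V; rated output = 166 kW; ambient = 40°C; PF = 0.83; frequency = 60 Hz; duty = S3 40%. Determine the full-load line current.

P_out = 166 kW = 166000 W
P_in = P_out / η = 166000 / 0.901 = 184240 W
I_L = P_in / (√3·V_L·cosφ) = 184240 / (1.732 × 208 × 0.83) = 616 A

616 A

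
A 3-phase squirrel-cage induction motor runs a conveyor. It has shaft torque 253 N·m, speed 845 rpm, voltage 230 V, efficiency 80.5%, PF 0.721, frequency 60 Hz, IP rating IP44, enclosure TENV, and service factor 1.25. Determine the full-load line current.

96.8 A

ω = 2π×845/60 = 88.49 rad/s; P_out = τω = 253 × 88.49 = 22388 W
P_in = P_out / η = 22388 / 0.805 = 27811 W
I_L = P_in / (√3·V_L·cosφ) = 27811 / (1.732 × 230 × 0.721) = 96.8 A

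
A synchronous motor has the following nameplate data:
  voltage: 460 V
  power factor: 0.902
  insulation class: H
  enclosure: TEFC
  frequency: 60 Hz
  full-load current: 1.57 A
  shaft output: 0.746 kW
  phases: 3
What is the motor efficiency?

66.1 %

P_out = 0.746 kW = 746 W
P_in = √3·V_L·I_L·cosφ = 1.732 × 460 × 1.57 × 0.902 = 1128 W
η = P_out / P_in = 746 / 1128 = 0.661 = 66.1%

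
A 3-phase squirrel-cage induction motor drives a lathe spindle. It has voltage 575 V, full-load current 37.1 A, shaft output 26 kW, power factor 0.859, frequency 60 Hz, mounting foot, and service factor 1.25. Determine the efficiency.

81.9 %

P_out = 26 kW = 26000 W
P_in = √3·V_L·I_L·cosφ = 1.732 × 575 × 37.1 × 0.859 = 31738 W
η = P_out / P_in = 26000 / 31738 = 0.819 = 81.9%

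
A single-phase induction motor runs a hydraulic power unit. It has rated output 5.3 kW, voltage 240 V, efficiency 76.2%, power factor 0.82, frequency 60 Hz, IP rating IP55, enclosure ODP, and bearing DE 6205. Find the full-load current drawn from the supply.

P_out = 5.3 kW = 5300 W
P_in = P_out / η = 5300 / 0.762 = 6955 W
I = P_in / (V·cosφ) = 6955 / (240 × 0.82) = 35.3 A

35.3 A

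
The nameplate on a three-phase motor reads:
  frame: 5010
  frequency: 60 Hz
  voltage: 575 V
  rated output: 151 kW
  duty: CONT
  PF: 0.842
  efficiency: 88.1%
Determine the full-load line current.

P_out = 151 kW = 151000 W
P_in = P_out / η = 151000 / 0.881 = 171396 W
I_L = P_in / (√3·V_L·cosφ) = 171396 / (1.732 × 575 × 0.842) = 204 A

204 A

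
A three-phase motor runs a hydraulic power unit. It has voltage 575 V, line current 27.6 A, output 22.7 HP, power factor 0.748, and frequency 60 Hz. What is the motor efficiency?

82.4 %

P_out = 22.7 × 746 = 16934 W
P_in = √3·V_L·I_L·cosφ = 1.732 × 575 × 27.6 × 0.748 = 20560 W
η = P_out / P_in = 16934 / 20560 = 0.824 = 82.4%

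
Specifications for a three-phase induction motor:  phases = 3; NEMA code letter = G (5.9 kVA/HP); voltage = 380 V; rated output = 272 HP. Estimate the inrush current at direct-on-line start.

S_LR = 5.9 × 272 = 1604.8 kVA
I_LR = S_LR/(√3·V_L) = 1604800/(1.732×380) = 2440 A

2440 A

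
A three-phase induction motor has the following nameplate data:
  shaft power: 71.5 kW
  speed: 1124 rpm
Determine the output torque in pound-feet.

448 lb·ft

ω = 2π × 1124/60 = 117.7 rad/s
τ = P/ω = 71500/117.7 = 607.5 N·m
In lb·ft: 607.5/1.356 = 448 lb·ft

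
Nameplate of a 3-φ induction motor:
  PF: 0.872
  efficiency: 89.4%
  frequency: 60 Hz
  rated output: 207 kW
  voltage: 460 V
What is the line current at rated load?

333 A

P_out = 207 kW = 207000 W
P_in = P_out / η = 207000 / 0.894 = 231544 W
I_L = P_in / (√3·V_L·cosφ) = 231544 / (1.732 × 460 × 0.872) = 333 A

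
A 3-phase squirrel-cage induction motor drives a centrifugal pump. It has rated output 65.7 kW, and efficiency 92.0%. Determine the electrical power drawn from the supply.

71.4 kW

P_out = 65700 W
P_in = P_out/η = 65700/0.92 = 71413 W = 71.4 kW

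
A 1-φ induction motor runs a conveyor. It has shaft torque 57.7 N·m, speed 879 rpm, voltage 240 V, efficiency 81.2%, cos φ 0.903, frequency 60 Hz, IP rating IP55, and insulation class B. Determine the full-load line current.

30.2 A

ω = 2π×879/60 = 92.05 rad/s; P_out = τω = 57.7 × 92.05 = 5311 W
P_in = P_out / η = 5311 / 0.812 = 6541 W
I = P_in / (V·cosφ) = 6541 / (240 × 0.903) = 30.2 A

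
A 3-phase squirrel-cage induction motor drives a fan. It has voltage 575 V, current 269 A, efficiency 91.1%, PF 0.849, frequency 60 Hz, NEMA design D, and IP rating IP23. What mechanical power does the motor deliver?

207 kW

P_in = √3·V·I·cosφ = 1.732 × 575 × 269 × 0.849 = 227445 W
P_out = η·P_in = 0.911 × 227445 = 207202 W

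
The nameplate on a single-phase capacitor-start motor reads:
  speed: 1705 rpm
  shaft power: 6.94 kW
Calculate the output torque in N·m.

38.9 N·m

ω = 2π × 1705/60 = 178.5 rad/s
τ = P/ω = 6940/178.5 = 38.9 N·m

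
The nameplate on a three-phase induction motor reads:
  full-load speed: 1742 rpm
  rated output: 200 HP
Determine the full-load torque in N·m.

818 N·m

P_out = 200 × 746 = 149200 W
ω = 2π × 1742/60 = 182.4 rad/s
τ = P_out/ω = 149200/182.4 = 818 N·m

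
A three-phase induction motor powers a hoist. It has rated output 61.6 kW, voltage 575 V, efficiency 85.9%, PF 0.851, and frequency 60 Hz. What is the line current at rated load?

84.6 A

P_out = 61.6 kW = 61600 W
P_in = P_out / η = 61600 / 0.859 = 71711 W
I_L = P_in / (√3·V_L·cosφ) = 71711 / (1.732 × 575 × 0.851) = 84.6 A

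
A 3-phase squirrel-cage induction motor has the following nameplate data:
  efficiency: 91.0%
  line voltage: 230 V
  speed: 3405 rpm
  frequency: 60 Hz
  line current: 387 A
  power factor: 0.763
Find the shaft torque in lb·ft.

221 lb·ft

P_in = √3·V·I·cosφ = 1.732 × 230 × 387 × 0.763 = 117628 W
P_out = η·P_in = 0.91 × 117628 = 107041 W
n = 3405 rpm
ω = 2π×3405/60 = 356.6 rad/s
τ = P_out/ω = 107041/356.6 = 300.2 N·m
In lb·ft: 300.2/1.356 = 221 lb·ft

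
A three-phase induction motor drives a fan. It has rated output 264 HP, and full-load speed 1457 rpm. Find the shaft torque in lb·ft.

952 lb·ft

P_out = 264 × 746 = 196944 W
ω = 2π × 1457/60 = 152.6 rad/s
τ = P_out/ω = 196944/152.6 = 1291 N·m
In lb·ft: 1291/1.356 = 952 lb·ft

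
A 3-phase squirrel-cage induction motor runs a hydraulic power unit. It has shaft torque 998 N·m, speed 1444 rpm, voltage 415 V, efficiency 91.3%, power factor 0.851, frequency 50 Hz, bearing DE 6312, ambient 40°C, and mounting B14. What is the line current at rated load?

270 A

ω = 2π×1444/60 = 151.2 rad/s; P_out = τω = 998 × 151.2 = 150898 W
P_in = P_out / η = 150898 / 0.913 = 165277 W
I_L = P_in / (√3·V_L·cosφ) = 165277 / (1.732 × 415 × 0.851) = 270 A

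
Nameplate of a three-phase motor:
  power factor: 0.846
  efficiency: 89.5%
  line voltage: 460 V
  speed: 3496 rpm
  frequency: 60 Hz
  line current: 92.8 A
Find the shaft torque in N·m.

P_in = √3·V·I·cosφ = 1.732 × 460 × 92.8 × 0.846 = 62550 W
P_out = η·P_in = 0.895 × 62550 = 55982 W
n = 3496 rpm
ω = 2π×3496/60 = 366.1 rad/s
τ = P_out/ω = 55982/366.1 = 153 N·m

153 N·m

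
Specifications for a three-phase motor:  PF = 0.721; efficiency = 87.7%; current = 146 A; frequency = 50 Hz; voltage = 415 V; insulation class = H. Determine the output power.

P_in = √3·V·I·cosφ = 1.732 × 415 × 146 × 0.721 = 75663 W
P_out = η·P_in = 0.877 × 75663 = 66356 W

66.4 kW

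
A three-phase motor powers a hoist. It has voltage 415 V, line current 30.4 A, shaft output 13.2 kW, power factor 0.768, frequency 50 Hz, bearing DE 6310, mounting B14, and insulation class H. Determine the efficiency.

P_out = 13.2 kW = 13200 W
P_in = √3·V_L·I_L·cosφ = 1.732 × 415 × 30.4 × 0.768 = 16782 W
η = P_out / P_in = 13200 / 16782 = 0.787 = 78.7%

78.7 %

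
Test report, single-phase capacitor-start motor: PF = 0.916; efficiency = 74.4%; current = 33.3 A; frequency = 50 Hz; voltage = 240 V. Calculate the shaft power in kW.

5.45 kW

P_in = V·I·cosφ = 240 × 33.3 × 0.916 = 7321 W
P_out = η·P_in = 0.744 × 7321 = 5447 W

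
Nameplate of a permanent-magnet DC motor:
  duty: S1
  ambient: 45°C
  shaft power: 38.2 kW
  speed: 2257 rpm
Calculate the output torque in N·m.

ω = 2π × 2257/60 = 236.4 rad/s
τ = P/ω = 38200/236.4 = 162 N·m

162 N·m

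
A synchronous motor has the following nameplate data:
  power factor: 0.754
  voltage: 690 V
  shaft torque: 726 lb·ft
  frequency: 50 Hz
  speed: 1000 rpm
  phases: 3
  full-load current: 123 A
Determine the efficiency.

93.0 %

τ = 726 lb·ft × 1.356 = 984.5 N·m
ω = 2π × 1000/60 = 104.7 rad/s; P_out = τω = 984.5 × 104.7 = 103077 W
P_in = √3·V_L·I_L·cosφ = 1.732 × 690 × 123 × 0.754 = 110834 W
η = P_out / P_in = 103077 / 110834 = 0.930 = 93.0%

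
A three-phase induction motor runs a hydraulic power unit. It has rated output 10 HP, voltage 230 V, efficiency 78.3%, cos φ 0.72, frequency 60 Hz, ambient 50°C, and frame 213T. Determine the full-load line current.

33.2 A

P_out = 10 × 746 = 7460 W
P_in = P_out / η = 7460 / 0.783 = 9527 W
I_L = P_in / (√3·V_L·cosφ) = 9527 / (1.732 × 230 × 0.72) = 33.2 A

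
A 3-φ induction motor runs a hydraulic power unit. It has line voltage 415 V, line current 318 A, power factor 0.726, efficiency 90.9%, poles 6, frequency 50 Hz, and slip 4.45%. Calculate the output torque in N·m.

P_in = √3·V·I·cosφ = 1.732 × 415 × 318 × 0.726 = 165943 W
P_out = η·P_in = 0.909 × 165943 = 150842 W
n_s = 120×50/6 = 1000 rpm; n = 1000×(1−0.0445) = 956 rpm
ω = 2π×956/60 = 100.1 rad/s
τ = P_out/ω = 150842/100.1 = 1510 N·m

1510 N·m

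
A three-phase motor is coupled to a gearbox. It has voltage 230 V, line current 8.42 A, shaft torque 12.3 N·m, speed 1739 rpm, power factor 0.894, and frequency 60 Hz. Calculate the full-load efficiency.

ω = 2π × 1739/60 = 182.1 rad/s; P_out = τω = 12.3 × 182.1 = 2240 W
P_in = √3·V_L·I_L·cosφ = 1.732 × 230 × 8.42 × 0.894 = 2999 W
η = P_out / P_in = 2240 / 2999 = 0.747 = 74.7%

74.7 %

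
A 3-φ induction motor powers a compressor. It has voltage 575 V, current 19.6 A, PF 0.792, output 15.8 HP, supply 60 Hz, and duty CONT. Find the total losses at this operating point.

3.67 kW

P_in = √3·V·I·cosφ = 1.732×575×19.6×0.792 = 15460 W
P_out = 15.8×746 = 11787 W
Losses = P_in − P_out = 15460 − 11787 = 3673 W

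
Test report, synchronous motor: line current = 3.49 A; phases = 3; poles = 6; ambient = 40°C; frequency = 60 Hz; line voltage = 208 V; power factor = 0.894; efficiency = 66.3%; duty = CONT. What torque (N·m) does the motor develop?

5.93 N·m

P_in = √3·V·I·cosφ = 1.732 × 208 × 3.49 × 0.894 = 1124 W
P_out = η·P_in = 0.663 × 1124 = 745 W
n = n_s = 120×60/6 = 1200 rpm (synchronous)
ω = 2π×1200/60 = 125.7 rad/s
τ = P_out/ω = 745/125.7 = 5.93 N·m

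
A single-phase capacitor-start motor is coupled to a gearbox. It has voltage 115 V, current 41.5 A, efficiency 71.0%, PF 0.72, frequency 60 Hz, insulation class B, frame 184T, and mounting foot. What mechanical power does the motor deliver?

2.44 kW

P_in = V·I·cosφ = 115 × 41.5 × 0.72 = 3436 W
P_out = η·P_in = 0.71 × 3436 = 2440 W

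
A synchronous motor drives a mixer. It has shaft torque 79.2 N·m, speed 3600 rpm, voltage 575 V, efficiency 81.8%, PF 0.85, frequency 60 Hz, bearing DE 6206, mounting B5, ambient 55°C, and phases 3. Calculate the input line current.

ω = 2π×3600/60 = 377 rad/s; P_out = τω = 79.2 × 377 = 29858 W
P_in = P_out / η = 29858 / 0.818 = 36501 W
I_L = P_in / (√3·V_L·cosφ) = 36501 / (1.732 × 575 × 0.85) = 43.1 A

43.1 A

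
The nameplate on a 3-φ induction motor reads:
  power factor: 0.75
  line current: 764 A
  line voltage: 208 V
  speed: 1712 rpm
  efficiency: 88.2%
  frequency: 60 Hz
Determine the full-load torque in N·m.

P_in = √3·V·I·cosφ = 1.732 × 208 × 764 × 0.75 = 206427 W
P_out = η·P_in = 0.882 × 206427 = 182069 W
n = 1712 rpm
ω = 2π×1712/60 = 179.3 rad/s
τ = P_out/ω = 182069/179.3 = 1020 N·m

1020 N·m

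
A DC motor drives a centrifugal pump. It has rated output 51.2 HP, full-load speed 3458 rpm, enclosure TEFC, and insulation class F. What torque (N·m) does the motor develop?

105 N·m

P_out = 51.2 × 746 = 38195 W
ω = 2π × 3458/60 = 362.1 rad/s
τ = P_out/ω = 38195/362.1 = 105 N·m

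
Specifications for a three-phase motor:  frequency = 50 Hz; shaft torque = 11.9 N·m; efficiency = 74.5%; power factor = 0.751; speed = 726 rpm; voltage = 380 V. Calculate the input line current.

2.46 A

ω = 2π×726/60 = 76.03 rad/s; P_out = τω = 11.9 × 76.03 = 905 W
P_in = P_out / η = 905 / 0.745 = 1215 W
I_L = P_in / (√3·V_L·cosφ) = 1215 / (1.732 × 380 × 0.751) = 2.46 A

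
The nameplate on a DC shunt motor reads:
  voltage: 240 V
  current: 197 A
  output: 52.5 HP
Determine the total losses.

P_in = V·I = 240×197 = 47280 W
P_out = 52.5×746 = 39165 W
Losses = P_in − P_out = 47280 − 39165 = 8115 W

8120 W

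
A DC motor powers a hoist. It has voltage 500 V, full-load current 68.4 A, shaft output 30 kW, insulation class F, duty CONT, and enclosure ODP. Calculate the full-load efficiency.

87.7 %

P_out = 30 kW = 30000 W
P_in = V·I = 500 × 68.4 = 34200 W
η = P_out / P_in = 30000 / 34200 = 0.877 = 87.7%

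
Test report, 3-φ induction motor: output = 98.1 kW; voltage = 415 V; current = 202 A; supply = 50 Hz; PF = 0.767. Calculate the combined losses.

P_in = √3·V·I·cosφ = 1.732×415×202×0.767 = 111363 W
P_out = 98100 W
Losses = P_in − P_out = 111363 − 98100 = 13263 W

13300 W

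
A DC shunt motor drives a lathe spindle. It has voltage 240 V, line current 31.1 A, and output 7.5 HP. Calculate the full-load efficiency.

75.0 %

P_out = 7.5 × 746 = 5595 W
P_in = V·I = 240 × 31.1 = 7464 W
η = P_out / P_in = 5595 / 7464 = 0.750 = 75.0%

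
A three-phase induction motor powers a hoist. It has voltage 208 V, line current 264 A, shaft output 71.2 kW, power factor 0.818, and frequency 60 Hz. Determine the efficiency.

P_out = 71.2 kW = 71200 W
P_in = √3·V_L·I_L·cosφ = 1.732 × 208 × 264 × 0.818 = 77798 W
η = P_out / P_in = 71200 / 77798 = 0.915 = 91.5%

91.5 %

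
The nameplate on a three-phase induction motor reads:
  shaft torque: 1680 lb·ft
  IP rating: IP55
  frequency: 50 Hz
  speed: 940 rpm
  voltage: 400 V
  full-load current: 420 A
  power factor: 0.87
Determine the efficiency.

88.6 %

τ = 1680 lb·ft × 1.356 = 2278 N·m
ω = 2π × 940/60 = 98.44 rad/s; P_out = τω = 2278 × 98.44 = 224246 W
P_in = √3·V_L·I_L·cosφ = 1.732 × 400 × 420 × 0.87 = 253149 W
η = P_out / P_in = 224246 / 253149 = 0.886 = 88.6%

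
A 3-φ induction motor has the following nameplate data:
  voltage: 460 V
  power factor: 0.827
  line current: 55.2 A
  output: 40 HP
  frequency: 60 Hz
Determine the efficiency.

P_out = 40 × 746 = 29840 W
P_in = √3·V_L·I_L·cosφ = 1.732 × 460 × 55.2 × 0.827 = 36371 W
η = P_out / P_in = 29840 / 36371 = 0.820 = 82.0%

82.0 %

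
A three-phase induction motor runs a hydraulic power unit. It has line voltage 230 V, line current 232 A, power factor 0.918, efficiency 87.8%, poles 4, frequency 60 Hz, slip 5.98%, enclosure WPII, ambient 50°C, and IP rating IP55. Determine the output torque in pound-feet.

310 lb·ft

P_in = √3·V·I·cosφ = 1.732 × 230 × 232 × 0.918 = 84841 W
P_out = η·P_in = 0.878 × 84841 = 74490 W
n_s = 120×60/4 = 1800 rpm; n = 1800×(1−0.0598) = 1692 rpm
ω = 2π×1692/60 = 177.2 rad/s
τ = P_out/ω = 74490/177.2 = 420.4 N·m
In lb·ft: 420.4/1.356 = 310 lb·ft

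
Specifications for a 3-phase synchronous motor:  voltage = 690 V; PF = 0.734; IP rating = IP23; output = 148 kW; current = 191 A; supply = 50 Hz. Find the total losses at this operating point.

19500 W

P_in = √3·V·I·cosφ = 1.732×690×191×0.734 = 167543 W
P_out = 148000 W
Losses = P_in − P_out = 167543 − 148000 = 19543 W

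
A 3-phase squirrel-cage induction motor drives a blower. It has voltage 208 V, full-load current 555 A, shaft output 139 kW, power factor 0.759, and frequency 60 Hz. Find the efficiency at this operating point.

P_out = 139 kW = 139000 W
P_in = √3·V_L·I_L·cosφ = 1.732 × 208 × 555 × 0.759 = 151756 W
η = P_out / P_in = 139000 / 151756 = 0.916 = 91.6%

91.6 %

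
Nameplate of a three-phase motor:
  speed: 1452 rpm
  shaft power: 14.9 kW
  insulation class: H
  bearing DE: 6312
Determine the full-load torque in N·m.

98 N·m

ω = 2π × 1452/60 = 152.1 rad/s
τ = P/ω = 14900/152.1 = 98 N·m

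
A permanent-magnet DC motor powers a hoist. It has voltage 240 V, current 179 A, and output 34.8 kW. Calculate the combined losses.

8160 W

P_in = V·I = 240×179 = 42960 W
P_out = 34800 W
Losses = P_in − P_out = 42960 − 34800 = 8160 W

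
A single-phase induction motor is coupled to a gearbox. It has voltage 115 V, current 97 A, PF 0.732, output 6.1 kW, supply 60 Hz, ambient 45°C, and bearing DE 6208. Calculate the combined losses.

2070 W

P_in = V·I·cosφ = 115×97×0.732 = 8165 W
P_out = 6100 W
Losses = P_in − P_out = 8165 − 6100 = 2065 W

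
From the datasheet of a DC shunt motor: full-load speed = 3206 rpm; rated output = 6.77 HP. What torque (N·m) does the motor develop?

P_out = 6.77 × 746 = 5050 W
ω = 2π × 3206/60 = 335.7 rad/s
τ = P_out/ω = 5050/335.7 = 15 N·m

15 N·m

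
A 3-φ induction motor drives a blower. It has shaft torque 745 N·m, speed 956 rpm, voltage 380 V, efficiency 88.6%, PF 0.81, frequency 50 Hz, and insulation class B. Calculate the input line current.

ω = 2π×956/60 = 100.1 rad/s; P_out = τω = 745 × 100.1 = 74575 W
P_in = P_out / η = 74575 / 0.886 = 84170 W
I_L = P_in / (√3·V_L·cosφ) = 84170 / (1.732 × 380 × 0.81) = 158 A

158 A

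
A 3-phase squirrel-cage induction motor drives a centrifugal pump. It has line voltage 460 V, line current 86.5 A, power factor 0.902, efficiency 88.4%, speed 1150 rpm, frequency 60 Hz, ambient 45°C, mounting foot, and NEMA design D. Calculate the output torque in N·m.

P_in = √3·V·I·cosφ = 1.732 × 460 × 86.5 × 0.902 = 62162 W
P_out = η·P_in = 0.884 × 62162 = 54951 W
n = 1150 rpm
ω = 2π×1150/60 = 120.4 rad/s
τ = P_out/ω = 54951/120.4 = 456 N·m

456 N·m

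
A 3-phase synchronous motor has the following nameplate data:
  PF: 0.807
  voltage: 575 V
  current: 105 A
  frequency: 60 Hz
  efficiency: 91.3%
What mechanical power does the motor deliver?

77 kW

P_in = √3·V·I·cosφ = 1.732 × 575 × 105 × 0.807 = 84388 W
P_out = η·P_in = 0.913 × 84388 = 77046 W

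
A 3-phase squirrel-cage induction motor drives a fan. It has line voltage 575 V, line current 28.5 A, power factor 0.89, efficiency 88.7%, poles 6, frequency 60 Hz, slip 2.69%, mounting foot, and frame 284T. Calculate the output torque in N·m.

183 N·m

P_in = √3·V·I·cosφ = 1.732 × 575 × 28.5 × 0.89 = 25261 W
P_out = η·P_in = 0.887 × 25261 = 22407 W
n_s = 120×60/6 = 1200 rpm; n = 1200×(1−0.0269) = 1168 rpm
ω = 2π×1168/60 = 122.3 rad/s
τ = P_out/ω = 22407/122.3 = 183 N·m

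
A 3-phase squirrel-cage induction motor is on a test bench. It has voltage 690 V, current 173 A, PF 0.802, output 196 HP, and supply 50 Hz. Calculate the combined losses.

19600 W

P_in = √3·V·I·cosφ = 1.732×690×173×0.802 = 165813 W
P_out = 196×746 = 146216 W
Losses = P_in − P_out = 165813 − 146216 = 19597 W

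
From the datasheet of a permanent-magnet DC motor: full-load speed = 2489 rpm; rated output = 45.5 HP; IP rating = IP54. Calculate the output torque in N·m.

P_out = 45.5 × 746 = 33943 W
ω = 2π × 2489/60 = 260.6 rad/s
τ = P_out/ω = 33943/260.6 = 130 N·m

130 N·m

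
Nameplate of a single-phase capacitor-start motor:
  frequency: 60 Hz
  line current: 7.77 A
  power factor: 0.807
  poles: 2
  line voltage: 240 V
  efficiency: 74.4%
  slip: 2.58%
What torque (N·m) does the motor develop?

P_in = V·I·cosφ = 240 × 7.77 × 0.807 = 1505 W
P_out = η·P_in = 0.744 × 1505 = 1120 W
n_s = 120×60/2 = 3600 rpm; n = 3600×(1−0.0258) = 3507 rpm
ω = 2π×3507/60 = 367.3 rad/s
τ = P_out/ω = 1120/367.3 = 3.05 N·m

3.05 N·m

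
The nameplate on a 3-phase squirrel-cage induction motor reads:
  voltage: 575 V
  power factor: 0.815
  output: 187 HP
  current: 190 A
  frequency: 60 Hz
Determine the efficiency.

P_out = 187 × 746 = 139502 W
P_in = √3·V_L·I_L·cosφ = 1.732 × 575 × 190 × 0.815 = 154215 W
η = P_out / P_in = 139502 / 154215 = 0.905 = 90.5%

90.5 %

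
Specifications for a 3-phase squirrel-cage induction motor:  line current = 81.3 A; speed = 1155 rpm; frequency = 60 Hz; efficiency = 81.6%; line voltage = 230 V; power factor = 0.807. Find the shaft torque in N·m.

176 N·m

P_in = √3·V·I·cosφ = 1.732 × 230 × 81.3 × 0.807 = 26136 W
P_out = η·P_in = 0.816 × 26136 = 21327 W
n = 1155 rpm
ω = 2π×1155/60 = 121 rad/s
τ = P_out/ω = 21327/121 = 176 N·m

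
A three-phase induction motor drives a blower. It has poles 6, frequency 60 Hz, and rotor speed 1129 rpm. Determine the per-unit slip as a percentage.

n_s = 120f/p = 120×60/6 = 1200 rpm
s = (n_s − n)/n_s = (1200 − 1129)/1200 = 0.0592

5.9 %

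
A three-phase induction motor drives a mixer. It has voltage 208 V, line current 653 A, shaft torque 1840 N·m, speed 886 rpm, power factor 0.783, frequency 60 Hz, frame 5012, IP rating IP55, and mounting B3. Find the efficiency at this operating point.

92.7 %

ω = 2π × 886/60 = 92.78 rad/s; P_out = τω = 1840 × 92.78 = 170715 W
P_in = √3·V_L·I_L·cosφ = 1.732 × 208 × 653 × 0.783 = 184199 W
η = P_out / P_in = 170715 / 184199 = 0.927 = 92.7%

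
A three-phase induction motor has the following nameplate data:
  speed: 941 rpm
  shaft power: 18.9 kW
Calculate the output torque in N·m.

192 N·m

ω = 2π × 941/60 = 98.54 rad/s
τ = P/ω = 18900/98.54 = 192 N·m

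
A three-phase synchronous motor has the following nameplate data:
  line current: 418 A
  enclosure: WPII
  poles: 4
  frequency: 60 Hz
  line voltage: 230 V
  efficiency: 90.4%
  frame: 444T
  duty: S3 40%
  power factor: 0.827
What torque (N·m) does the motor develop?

P_in = √3·V·I·cosφ = 1.732 × 230 × 418 × 0.827 = 137707 W
P_out = η·P_in = 0.904 × 137707 = 124487 W
n = n_s = 120×60/4 = 1800 rpm (synchronous)
ω = 2π×1800/60 = 188.5 rad/s
τ = P_out/ω = 124487/188.5 = 660 N·m

660 N·m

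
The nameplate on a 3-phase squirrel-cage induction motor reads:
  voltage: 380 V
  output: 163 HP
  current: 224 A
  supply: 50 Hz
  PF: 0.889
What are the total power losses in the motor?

9470 W

P_in = √3·V·I·cosφ = 1.732×380×224×0.889 = 131063 W
P_out = 163×746 = 121598 W
Losses = P_in − P_out = 131063 − 121598 = 9465 W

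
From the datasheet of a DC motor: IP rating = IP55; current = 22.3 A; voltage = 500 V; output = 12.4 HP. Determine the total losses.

1.9 kW

P_in = V·I = 500×22.3 = 11150 W
P_out = 12.4×746 = 9250 W
Losses = P_in − P_out = 11150 − 9250 = 1900 W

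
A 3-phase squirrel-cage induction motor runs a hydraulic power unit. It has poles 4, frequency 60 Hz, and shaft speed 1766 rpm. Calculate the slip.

1.89 %

n_s = 120f/p = 120×60/4 = 1800 rpm
s = (n_s − n)/n_s = (1800 − 1766)/1800 = 0.0189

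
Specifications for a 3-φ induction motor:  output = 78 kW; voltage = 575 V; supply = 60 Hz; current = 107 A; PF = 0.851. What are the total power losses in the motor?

P_in = √3·V·I·cosφ = 1.732×575×107×0.851 = 90684 W
P_out = 78000 W
Losses = P_in − P_out = 90684 − 78000 = 12684 W

12700 W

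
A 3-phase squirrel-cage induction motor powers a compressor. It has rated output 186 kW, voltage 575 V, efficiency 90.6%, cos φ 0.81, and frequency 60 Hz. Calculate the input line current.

P_out = 186 kW = 186000 W
P_in = P_out / η = 186000 / 0.906 = 205298 W
I_L = P_in / (√3·V_L·cosφ) = 205298 / (1.732 × 575 × 0.81) = 254 A

254 A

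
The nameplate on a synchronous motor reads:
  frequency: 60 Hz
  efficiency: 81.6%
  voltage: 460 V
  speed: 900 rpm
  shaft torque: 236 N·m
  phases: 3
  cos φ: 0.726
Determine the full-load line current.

47.1 A

ω = 2π×900/60 = 94.25 rad/s; P_out = τω = 236 × 94.25 = 22243 W
P_in = P_out / η = 22243 / 0.816 = 27259 W
I_L = P_in / (√3·V_L·cosφ) = 27259 / (1.732 × 460 × 0.726) = 47.1 A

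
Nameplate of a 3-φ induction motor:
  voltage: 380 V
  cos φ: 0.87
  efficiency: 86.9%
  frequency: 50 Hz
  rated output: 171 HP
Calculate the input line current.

P_out = 171 × 746 = 127566 W
P_in = P_out / η = 127566 / 0.869 = 146796 W
I_L = P_in / (√3·V_L·cosφ) = 146796 / (1.732 × 380 × 0.87) = 256 A

256 A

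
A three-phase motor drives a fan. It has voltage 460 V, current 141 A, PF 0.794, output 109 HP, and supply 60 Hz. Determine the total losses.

P_in = √3·V·I·cosφ = 1.732×460×141×0.794 = 89196 W
P_out = 109×746 = 81314 W
Losses = P_in − P_out = 89196 − 81314 = 7882 W

7880 W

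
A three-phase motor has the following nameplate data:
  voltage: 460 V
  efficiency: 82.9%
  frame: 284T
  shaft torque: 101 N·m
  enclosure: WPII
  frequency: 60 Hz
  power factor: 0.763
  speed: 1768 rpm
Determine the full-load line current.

37.1 A

ω = 2π×1768/60 = 185.1 rad/s; P_out = τω = 101 × 185.1 = 18695 W
P_in = P_out / η = 18695 / 0.829 = 22551 W
I_L = P_in / (√3·V_L·cosφ) = 22551 / (1.732 × 460 × 0.763) = 37.1 A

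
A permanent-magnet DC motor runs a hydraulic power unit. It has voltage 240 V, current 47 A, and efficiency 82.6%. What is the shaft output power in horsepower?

12.5 HP

P_in = V·I = 240 × 47 = 11280 W
P_out = η·P_in = 0.826 × 11280 = 9317 W
= 9317/746 = 12.5 HP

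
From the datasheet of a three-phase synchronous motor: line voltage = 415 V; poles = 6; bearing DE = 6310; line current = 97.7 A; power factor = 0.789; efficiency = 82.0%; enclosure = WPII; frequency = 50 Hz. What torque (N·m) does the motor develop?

434 N·m

P_in = √3·V·I·cosφ = 1.732 × 415 × 97.7 × 0.789 = 55407 W
P_out = η·P_in = 0.82 × 55407 = 45434 W
n = n_s = 120×50/6 = 1000 rpm (synchronous)
ω = 2π×1000/60 = 104.7 rad/s
τ = P_out/ω = 45434/104.7 = 434 N·m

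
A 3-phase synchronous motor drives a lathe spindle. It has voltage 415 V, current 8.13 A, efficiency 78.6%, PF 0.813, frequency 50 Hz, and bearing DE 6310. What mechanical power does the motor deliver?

3.73 kW

P_in = √3·V·I·cosφ = 1.732 × 415 × 8.13 × 0.813 = 4751 W
P_out = η·P_in = 0.786 × 4751 = 3734 W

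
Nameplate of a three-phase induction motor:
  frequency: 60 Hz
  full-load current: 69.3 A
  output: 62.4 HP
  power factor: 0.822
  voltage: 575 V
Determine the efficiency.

82.1 %

P_out = 62.4 × 746 = 46550 W
P_in = √3·V_L·I_L·cosφ = 1.732 × 575 × 69.3 × 0.822 = 56731 W
η = P_out / P_in = 46550 / 56731 = 0.821 = 82.1%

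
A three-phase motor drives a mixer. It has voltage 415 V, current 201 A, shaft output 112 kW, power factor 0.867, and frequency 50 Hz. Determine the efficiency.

89.4 %

P_out = 112 kW = 112000 W
P_in = √3·V_L·I_L·cosφ = 1.732 × 415 × 201 × 0.867 = 125260 W
η = P_out / P_in = 112000 / 125260 = 0.894 = 89.4%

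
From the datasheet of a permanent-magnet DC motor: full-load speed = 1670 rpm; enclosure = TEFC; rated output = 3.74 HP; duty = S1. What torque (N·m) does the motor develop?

16 N·m

P_out = 3.74 × 746 = 2790 W
ω = 2π × 1670/60 = 174.9 rad/s
τ = P_out/ω = 2790/174.9 = 16 N·m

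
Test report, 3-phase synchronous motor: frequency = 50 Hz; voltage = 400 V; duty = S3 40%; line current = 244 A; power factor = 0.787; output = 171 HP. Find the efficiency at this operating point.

95.9 %

P_out = 171 × 746 = 127566 W
P_in = √3·V_L·I_L·cosφ = 1.732 × 400 × 244 × 0.787 = 133037 W
η = P_out / P_in = 127566 / 133037 = 0.959 = 95.9%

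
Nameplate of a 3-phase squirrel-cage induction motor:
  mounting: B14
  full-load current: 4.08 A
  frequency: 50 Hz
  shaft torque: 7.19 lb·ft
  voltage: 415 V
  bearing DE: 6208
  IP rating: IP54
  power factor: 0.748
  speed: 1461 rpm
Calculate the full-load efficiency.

τ = 7.19 lb·ft × 1.356 = 9.75 N·m
ω = 2π × 1461/60 = 153 rad/s; P_out = τω = 9.75 × 153 = 1492 W
P_in = √3·V_L·I_L·cosφ = 1.732 × 415 × 4.08 × 0.748 = 2194 W
η = P_out / P_in = 1492 / 2194 = 0.680 = 68.0%

68.0 %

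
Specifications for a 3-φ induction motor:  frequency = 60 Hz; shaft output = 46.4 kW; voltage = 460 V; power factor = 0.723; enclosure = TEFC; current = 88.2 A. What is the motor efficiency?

P_out = 46.4 kW = 46400 W
P_in = √3·V_L·I_L·cosφ = 1.732 × 460 × 88.2 × 0.723 = 50806 W
η = P_out / P_in = 46400 / 50806 = 0.913 = 91.3%

91.3 %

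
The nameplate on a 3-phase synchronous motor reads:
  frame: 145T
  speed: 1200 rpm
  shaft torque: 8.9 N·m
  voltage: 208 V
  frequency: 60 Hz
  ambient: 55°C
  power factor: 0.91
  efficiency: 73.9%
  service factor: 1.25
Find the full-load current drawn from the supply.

ω = 2π×1200/60 = 125.7 rad/s; P_out = τω = 8.9 × 125.7 = 1119 W
P_in = P_out / η = 1119 / 0.739 = 1514 W
I_L = P_in / (√3·V_L·cosφ) = 1514 / (1.732 × 208 × 0.91) = 4.62 A

4.62 A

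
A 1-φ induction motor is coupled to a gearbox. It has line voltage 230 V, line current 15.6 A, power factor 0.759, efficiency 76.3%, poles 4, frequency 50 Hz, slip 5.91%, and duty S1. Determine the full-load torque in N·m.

14.1 N·m

P_in = V·I·cosφ = 230 × 15.6 × 0.759 = 2723 W
P_out = η·P_in = 0.763 × 2723 = 2078 W
n_s = 120×50/4 = 1500 rpm; n = 1500×(1−0.0591) = 1411 rpm
ω = 2π×1411/60 = 147.8 rad/s
τ = P_out/ω = 2078/147.8 = 14.1 N·m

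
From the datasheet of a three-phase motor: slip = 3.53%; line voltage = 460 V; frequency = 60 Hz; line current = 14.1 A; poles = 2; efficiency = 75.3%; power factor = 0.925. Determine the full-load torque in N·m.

P_in = √3·V·I·cosφ = 1.732 × 460 × 14.1 × 0.925 = 10391 W
P_out = η·P_in = 0.753 × 10391 = 7824 W
n_s = 120×60/2 = 3600 rpm; n = 3600×(1−0.0353) = 3473 rpm
ω = 2π×3473/60 = 363.7 rad/s
τ = P_out/ω = 7824/363.7 = 21.5 N·m

21.5 N·m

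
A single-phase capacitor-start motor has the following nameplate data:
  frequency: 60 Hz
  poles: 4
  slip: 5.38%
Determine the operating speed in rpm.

1703 rpm

n_s = 120f/p = 120×60/4 = 1800 rpm
n = n_s(1 − s) = 1800 × (1 − 0.0538) = 1703 rpm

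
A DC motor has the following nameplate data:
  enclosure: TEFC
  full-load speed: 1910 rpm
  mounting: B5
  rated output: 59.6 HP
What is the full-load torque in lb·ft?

P_out = 59.6 × 746 = 44462 W
ω = 2π × 1910/60 = 200 rad/s
τ = P_out/ω = 44462/200 = 222.3 N·m
In lb·ft: 222.3/1.356 = 164 lb·ft

164 lb·ft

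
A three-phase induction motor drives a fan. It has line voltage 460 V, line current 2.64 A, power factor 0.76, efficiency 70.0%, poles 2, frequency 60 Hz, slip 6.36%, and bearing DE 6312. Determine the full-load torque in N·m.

3.17 N·m

P_in = √3·V·I·cosφ = 1.732 × 460 × 2.64 × 0.76 = 1599 W
P_out = η·P_in = 0.7 × 1599 = 1119 W
n_s = 120×60/2 = 3600 rpm; n = 3600×(1−0.0636) = 3371 rpm
ω = 2π×3371/60 = 353 rad/s
τ = P_out/ω = 1119/353 = 3.17 N·m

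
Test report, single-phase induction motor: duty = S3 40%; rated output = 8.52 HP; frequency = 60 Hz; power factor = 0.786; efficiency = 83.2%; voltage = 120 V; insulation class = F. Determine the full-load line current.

P_out = 8.52 × 746 = 6356 W
P_in = P_out / η = 6356 / 0.832 = 7639 W
I = P_in / (V·cosφ) = 7639 / (120 × 0.786) = 81 A

81 A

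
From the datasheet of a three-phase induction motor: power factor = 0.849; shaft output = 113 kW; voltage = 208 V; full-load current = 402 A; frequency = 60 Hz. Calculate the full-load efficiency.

91.9 %

P_out = 113 kW = 113000 W
P_in = √3·V_L·I_L·cosφ = 1.732 × 208 × 402 × 0.849 = 122955 W
η = P_out / P_in = 113000 / 122955 = 0.919 = 91.9%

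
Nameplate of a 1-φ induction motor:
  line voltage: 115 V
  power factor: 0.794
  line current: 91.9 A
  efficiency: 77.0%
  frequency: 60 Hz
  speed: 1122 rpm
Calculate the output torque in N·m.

P_in = V·I·cosφ = 115 × 91.9 × 0.794 = 8391 W
P_out = η·P_in = 0.77 × 8391 = 6461 W
n = 1122 rpm
ω = 2π×1122/60 = 117.5 rad/s
τ = P_out/ω = 6461/117.5 = 55 N·m

55 N·m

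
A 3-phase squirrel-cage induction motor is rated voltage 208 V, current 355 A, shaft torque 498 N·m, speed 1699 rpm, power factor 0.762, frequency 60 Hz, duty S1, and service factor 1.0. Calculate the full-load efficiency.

ω = 2π × 1699/60 = 177.9 rad/s; P_out = τω = 498 × 177.9 = 88594 W
P_in = √3·V_L·I_L·cosφ = 1.732 × 208 × 355 × 0.762 = 97453 W
η = P_out / P_in = 88594 / 97453 = 0.909 = 90.9%

90.9 %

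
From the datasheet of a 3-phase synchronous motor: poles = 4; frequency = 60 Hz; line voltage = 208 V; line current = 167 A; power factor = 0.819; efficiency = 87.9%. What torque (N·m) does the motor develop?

P_in = √3·V·I·cosφ = 1.732 × 208 × 167 × 0.819 = 49273 W
P_out = η·P_in = 0.879 × 49273 = 43311 W
n = n_s = 120×60/4 = 1800 rpm (synchronous)
ω = 2π×1800/60 = 188.5 rad/s
τ = P_out/ω = 43311/188.5 = 230 N·m

230 N·m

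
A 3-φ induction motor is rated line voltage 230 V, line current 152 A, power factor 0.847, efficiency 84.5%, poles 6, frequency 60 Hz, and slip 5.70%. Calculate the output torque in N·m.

P_in = √3·V·I·cosφ = 1.732 × 230 × 152 × 0.847 = 51286 W
P_out = η·P_in = 0.845 × 51286 = 43337 W
n_s = 120×60/6 = 1200 rpm; n = 1200×(1−0.057) = 1132 rpm
ω = 2π×1132/60 = 118.5 rad/s
τ = P_out/ω = 43337/118.5 = 366 N·m

366 N·m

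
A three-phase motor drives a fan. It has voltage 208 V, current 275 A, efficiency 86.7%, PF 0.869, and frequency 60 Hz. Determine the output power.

P_in = √3·V·I·cosφ = 1.732 × 208 × 275 × 0.869 = 86092 W
P_out = η·P_in = 0.867 × 86092 = 74642 W

74.6 kW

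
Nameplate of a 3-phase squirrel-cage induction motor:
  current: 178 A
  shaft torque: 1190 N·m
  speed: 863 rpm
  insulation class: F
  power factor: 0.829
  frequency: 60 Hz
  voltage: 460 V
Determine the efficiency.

91.5 %

ω = 2π × 863/60 = 90.37 rad/s; P_out = τω = 1190 × 90.37 = 107540 W
P_in = √3·V_L·I_L·cosφ = 1.732 × 460 × 178 × 0.829 = 117566 W
η = P_out / P_in = 107540 / 117566 = 0.915 = 91.5%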